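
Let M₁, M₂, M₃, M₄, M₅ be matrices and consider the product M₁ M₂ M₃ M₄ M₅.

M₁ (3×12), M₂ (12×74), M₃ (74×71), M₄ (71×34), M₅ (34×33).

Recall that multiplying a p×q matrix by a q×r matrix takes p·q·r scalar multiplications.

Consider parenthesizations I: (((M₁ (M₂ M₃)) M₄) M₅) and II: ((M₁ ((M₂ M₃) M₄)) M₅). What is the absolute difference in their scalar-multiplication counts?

Order I = (((M₁ (M₂ M₃)) M₄) M₅): (M₂ M₃): 12×74 by 74×71 → 12×71, cost 12·74·71 = 63048; (M₁ (M₂ M₃)): 3×12 by 12×71 → 3×71, cost 3·12·71 = 2556; cumulative 65604; ((M₁ (M₂ M₃)) M₄): 3×71 by 71×34 → 3×34, cost 3·71·34 = 7242; cumulative 72846; (((M₁ (M₂ M₃)) M₄) M₅): 3×34 by 34×33 → 3×33, cost 3·34·33 = 3366; cumulative 76212. Total 76212.
Order II = ((M₁ ((M₂ M₃) M₄)) M₅): (M₂ M₃): 12×74 by 74×71 → 12×71, cost 12·74·71 = 63048; ((M₂ M₃) M₄): 12×71 by 71×34 → 12×34, cost 12·71·34 = 28968; cumulative 92016; (M₁ ((M₂ M₃) M₄)): 3×12 by 12×34 → 3×34, cost 3·12·34 = 1224; cumulative 93240; ((M₁ ((M₂ M₃) M₄)) M₅): 3×34 by 34×33 → 3×33, cost 3·34·33 = 3366; cumulative 96606. Total 96606.
Difference: |76212 − 96606| = 20394.

20394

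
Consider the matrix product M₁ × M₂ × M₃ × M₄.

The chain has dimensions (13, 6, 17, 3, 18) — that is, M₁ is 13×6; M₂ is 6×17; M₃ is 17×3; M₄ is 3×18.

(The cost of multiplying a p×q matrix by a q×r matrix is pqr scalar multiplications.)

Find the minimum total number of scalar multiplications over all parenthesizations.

1242

Adjacent pairs: M₁M₂ = 13·6·17 = 1326; M₂M₃ = 6·17·3 = 306; M₃M₄ = 17·3·18 = 918.
Length 3: M₁..M₃: k=1: 0+306+13·6·3=540; k=2: 1326+0+13·17·3=1989 → min 540 | M₂..M₄: k=2: 0+918+6·17·18=2754; k=3: 306+0+6·3·18=630 → min 630.
Length 4: M₁..M₄: k=1: 0+630+13·6·18=2034; k=2: 1326+918+13·17·18=6222; k=3: 540+0+13·3·18=1242 → min 1242.
Optimal order: ((M₁ × (M₂ × M₃)) × M₄) with cost 1242.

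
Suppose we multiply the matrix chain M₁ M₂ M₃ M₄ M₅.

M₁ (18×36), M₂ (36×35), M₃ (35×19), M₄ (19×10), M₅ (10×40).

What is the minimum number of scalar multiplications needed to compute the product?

Adjacent pairs: M₁M₂ = 18·36·35 = 22680; M₂M₃ = 36·35·19 = 23940; M₃M₄ = 35·19·10 = 6650; M₄M₅ = 19·10·40 = 7600.
Length 3: M₁..M₃: k=1: 0+23940+18·36·19=36252; k=2: 22680+0+18·35·19=34650 → min 34650 | M₂..M₄: k=2: 0+6650+36·35·10=19250; k=3: 23940+0+36·19·10=30780 → min 19250 | M₃..M₅: k=3: 0+7600+35·19·40=34200; k=4: 6650+0+35·10·40=20650 → min 20650.
Length 4: M₁..M₄: k=1: 0+19250+18·36·10=25730; k=2: 22680+6650+18·35·10=35630; k=3: 34650+0+18·19·10=38070 → min 25730 | M₂..M₅: k=2: 0+20650+36·35·40=71050; k=3: 23940+7600+36·19·40=58900; k=4: 19250+0+36·10·40=33650 → min 33650.
Length 5: M₁..M₅: k=1: 0+33650+18·36·40=59570; k=2: 22680+20650+18·35·40=68530; k=3: 34650+7600+18·19·40=55930; k=4: 25730+0+18·10·40=32930 → min 32930.
Optimal order: ((M₁ (M₂ (M₃ M₄))) M₅) with cost 32930.

32930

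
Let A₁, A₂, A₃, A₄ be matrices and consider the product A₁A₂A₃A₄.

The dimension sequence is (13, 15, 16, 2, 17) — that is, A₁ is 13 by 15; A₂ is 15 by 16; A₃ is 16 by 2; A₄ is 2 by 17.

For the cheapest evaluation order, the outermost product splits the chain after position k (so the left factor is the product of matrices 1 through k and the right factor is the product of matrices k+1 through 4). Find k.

Adjacent pairs: A₁A₂ = 13·15·16 = 3120; A₂A₃ = 15·16·2 = 480; A₃A₄ = 16·2·17 = 544.
Length 3: A₁..A₃: k=1: 0+480+13·15·2=870; k=2: 3120+0+13·16·2=3536 → min 870 | A₂..A₄: k=2: 0+544+15·16·17=4624; k=3: 480+0+15·2·17=990 → min 990.
Top-level splits: k=1: (A₁..A₁)·(A₂..A₄) → 0+990+13·15·17 = 4305; k=2: (A₁..A₂)·(A₃..A₄) → 3120+544+13·16·17 = 7200; k=3: (A₁..A₃)·(A₄..A₄) → 870+0+13·2·17 = 1312.
Best split is after A₃, i.e. k = 3.

3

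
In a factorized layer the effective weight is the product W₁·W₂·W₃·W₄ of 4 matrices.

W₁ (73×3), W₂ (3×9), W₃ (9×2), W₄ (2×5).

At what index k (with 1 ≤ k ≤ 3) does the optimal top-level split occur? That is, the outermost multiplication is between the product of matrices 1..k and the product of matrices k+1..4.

1

Adjacent pairs: W₁W₂ = 73·3·9 = 1971; W₂W₃ = 3·9·2 = 54; W₃W₄ = 9·2·5 = 90.
Length 3: W₁..W₃: k=1: 0+54+73·3·2=492; k=2: 1971+0+73·9·2=3285 → min 492 | W₂..W₄: k=2: 0+90+3·9·5=225; k=3: 54+0+3·2·5=84 → min 84.
Top-level splits: k=1: (W₁..W₁)·(W₂..W₄) → 0+84+73·3·5 = 1179; k=2: (W₁..W₂)·(W₃..W₄) → 1971+90+73·9·5 = 5346; k=3: (W₁..W₃)·(W₄..W₄) → 492+0+73·2·5 = 1222.
Best split is after W₁, i.e. k = 1.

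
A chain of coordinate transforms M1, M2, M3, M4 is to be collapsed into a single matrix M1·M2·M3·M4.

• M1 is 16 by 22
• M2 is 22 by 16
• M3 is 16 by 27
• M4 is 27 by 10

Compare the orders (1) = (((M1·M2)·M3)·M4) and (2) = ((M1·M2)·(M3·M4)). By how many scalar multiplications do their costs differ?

Order (1) = (((M1·M2)·M3)·M4): (M1·M2): 16×22 by 22×16 → 16×16, cost 16·22·16 = 5632; ((M1·M2)·M3): 16×16 by 16×27 → 16×27, cost 16·16·27 = 6912; cumulative 12544; (((M1·M2)·M3)·M4): 16×27 by 27×10 → 16×10, cost 16·27·10 = 4320; cumulative 16864. Total 16864.
Order (2) = ((M1·M2)·(M3·M4)): (M1·M2): 16×22 by 22×16 → 16×16, cost 16·22·16 = 5632; (M3·M4): 16×27 by 27×10 → 16×10, cost 16·27·10 = 4320; ((M1·M2)·(M3·M4)): 16×16 by 16×10 → 16×10, cost 16·16·10 = 2560; cumulative 12512. Total 12512.
Difference: |16864 − 12512| = 4352.

4352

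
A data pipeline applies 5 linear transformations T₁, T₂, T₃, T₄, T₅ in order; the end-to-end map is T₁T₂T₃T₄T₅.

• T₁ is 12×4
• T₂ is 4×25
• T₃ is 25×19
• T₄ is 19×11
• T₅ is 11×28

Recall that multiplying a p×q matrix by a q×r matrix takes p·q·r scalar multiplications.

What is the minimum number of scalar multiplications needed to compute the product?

5312

Adjacent pairs: T₁T₂ = 12·4·25 = 1200; T₂T₃ = 4·25·19 = 1900; T₃T₄ = 25·19·11 = 5225; T₄T₅ = 19·11·28 = 5852.
Length 3: T₁..T₃: k=1: 0+1900+12·4·19=2812; k=2: 1200+0+12·25·19=6900 → min 2812 | T₂..T₄: k=2: 0+5225+4·25·11=6325; k=3: 1900+0+4·19·11=2736 → min 2736 | T₃..T₅: k=3: 0+5852+25·19·28=19152; k=4: 5225+0+25·11·28=12925 → min 12925.
Length 4: T₁..T₄: k=1: 0+2736+12·4·11=3264; k=2: 1200+5225+12·25·11=9725; k=3: 2812+0+12·19·11=5320 → min 3264 | T₂..T₅: k=2: 0+12925+4·25·28=15725; k=3: 1900+5852+4·19·28=9880; k=4: 2736+0+4·11·28=3968 → min 3968.
Length 5: T₁..T₅: k=1: 0+3968+12·4·28=5312; k=2: 1200+12925+12·25·28=22525; k=3: 2812+5852+12·19·28=15048; k=4: 3264+0+12·11·28=6960 → min 5312.
Optimal order: (T₁(((T₂T₃)T₄)T₅)) with cost 5312.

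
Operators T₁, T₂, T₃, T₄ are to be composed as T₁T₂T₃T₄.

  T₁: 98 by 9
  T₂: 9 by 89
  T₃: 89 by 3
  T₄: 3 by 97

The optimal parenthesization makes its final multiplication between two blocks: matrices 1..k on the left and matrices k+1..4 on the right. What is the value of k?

3

Adjacent pairs: T₁T₂ = 98·9·89 = 78498; T₂T₃ = 9·89·3 = 2403; T₃T₄ = 89·3·97 = 25899.
Length 3: T₁..T₃: k=1: 0+2403+98·9·3=5049; k=2: 78498+0+98·89·3=104664 → min 5049 | T₂..T₄: k=2: 0+25899+9·89·97=103596; k=3: 2403+0+9·3·97=5022 → min 5022.
Top-level splits: k=1: (T₁..T₁)·(T₂..T₄) → 0+5022+98·9·97 = 90576; k=2: (T₁..T₂)·(T₃..T₄) → 78498+25899+98·89·97 = 950431; k=3: (T₁..T₃)·(T₄..T₄) → 5049+0+98·3·97 = 33567.
Best split is after T₃, i.e. k = 3.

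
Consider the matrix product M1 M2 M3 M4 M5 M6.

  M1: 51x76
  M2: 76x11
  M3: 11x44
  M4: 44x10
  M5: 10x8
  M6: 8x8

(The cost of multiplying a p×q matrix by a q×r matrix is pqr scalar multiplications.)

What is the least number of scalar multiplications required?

Adjacent pairs: M1M2 = 51·76·11 = 42636; M2M3 = 76·11·44 = 36784; M3M4 = 11·44·10 = 4840; M4M5 = 44·10·8 = 3520; M5M6 = 10·8·8 = 640.
Length 3: M1..M3: k=1: 0+36784+51·76·44=207328; k=2: 42636+0+51·11·44=67320 → min 67320 | M2..M4: k=2: 0+4840+76·11·10=13200; k=3: 36784+0+76·44·10=70224 → min 13200 | M3..M5: k=3: 0+3520+11·44·8=7392; k=4: 4840+0+11·10·8=5720 → min 5720 | M4..M6: k=4: 0+640+44·10·8=4160; k=5: 3520+0+44·8·8=6336 → min 4160.
Length 4: M1..M4: k=1: 0+13200+51·76·10=51960; k=2: 42636+4840+51·11·10=53086; k=3: 67320+0+51·44·10=89760 → min 51960 | M2..M5: k=2: 0+5720+76·11·8=12408; k=3: 36784+3520+76·44·8=67056; k=4: 13200+0+76·10·8=19280 → min 12408 | M3..M6: k=3: 0+4160+11·44·8=8032; k=4: 4840+640+11·10·8=6360; k=5: 5720+0+11·8·8=6424 → min 6360.
Length 5: M1..M5: k=1: 0+12408+51·76·8=43416; k=2: 42636+5720+51·11·8=52844; k=3: 67320+3520+51·44·8=88792; k=4: 51960+0+51·10·8=56040 → min 43416 | M2..M6: k=2: 0+6360+76·11·8=13048; k=3: 36784+4160+76·44·8=67696; k=4: 13200+640+76·10·8=19920; k=5: 12408+0+76·8·8=17272 → min 13048.
Length 6: M1..M6: k=1: 0+13048+51·76·8=44056; k=2: 42636+6360+51·11·8=53484; k=3: 67320+4160+51·44·8=89432; k=4: 51960+640+51·10·8=56680; k=5: 43416+0+51·8·8=46680 → min 44056.
Optimal order: (M1 (M2 ((M3 M4) (M5 M6)))) with cost 44056.

44056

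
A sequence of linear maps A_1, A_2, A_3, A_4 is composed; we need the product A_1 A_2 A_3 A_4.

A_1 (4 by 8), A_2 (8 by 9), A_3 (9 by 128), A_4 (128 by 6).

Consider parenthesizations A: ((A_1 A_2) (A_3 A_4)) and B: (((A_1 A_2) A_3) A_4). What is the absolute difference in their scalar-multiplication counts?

552

Order A = ((A_1 A_2) (A_3 A_4)): (A_1 A_2): 4×8 by 8×9 → 4×9, cost 4·8·9 = 288; (A_3 A_4): 9×128 by 128×6 → 9×6, cost 9·128·6 = 6912; ((A_1 A_2) (A_3 A_4)): 4×9 by 9×6 → 4×6, cost 4·9·6 = 216; cumulative 7416. Total 7416.
Order B = (((A_1 A_2) A_3) A_4): (A_1 A_2): 4×8 by 8×9 → 4×9, cost 4·8·9 = 288; ((A_1 A_2) A_3): 4×9 by 9×128 → 4×128, cost 4·9·128 = 4608; cumulative 4896; (((A_1 A_2) A_3) A_4): 4×128 by 128×6 → 4×6, cost 4·128·6 = 3072; cumulative 7968. Total 7968.
Difference: |7416 − 7968| = 552.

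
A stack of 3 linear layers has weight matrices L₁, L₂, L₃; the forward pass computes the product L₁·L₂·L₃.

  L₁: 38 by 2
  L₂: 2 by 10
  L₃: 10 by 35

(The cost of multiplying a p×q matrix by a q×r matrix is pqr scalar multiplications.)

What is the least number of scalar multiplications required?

3360

Order (L₁·(L₂·L₃)): (L₂·L₃): 2×10 by 10×35 → 2×35, cost 2·10·35 = 700; (L₁·(L₂·L₃)): 38×2 by 2×35 → 38×35, cost 38·2·35 = 2660; cumulative 3360. Total 3360.
Order ((L₁·L₂)·L₃): (L₁·L₂): 38×2 by 2×10 → 38×10, cost 38·2·10 = 760; ((L₁·L₂)·L₃): 38×10 by 10×35 → 38×35, cost 38·10·35 = 13300; cumulative 14060. Total 14060.
Minimum: 3360.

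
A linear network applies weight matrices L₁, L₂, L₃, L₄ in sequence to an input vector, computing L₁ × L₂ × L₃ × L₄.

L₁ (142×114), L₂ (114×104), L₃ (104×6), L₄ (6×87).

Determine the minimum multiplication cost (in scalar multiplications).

Adjacent pairs: L₁L₂ = 142·114·104 = 1683552; L₂L₃ = 114·104·6 = 71136; L₃L₄ = 104·6·87 = 54288.
Length 3: L₁..L₃: k=1: 0+71136+142·114·6=168264; k=2: 1683552+0+142·104·6=1772160 → min 168264 | L₂..L₄: k=2: 0+54288+114·104·87=1085760; k=3: 71136+0+114·6·87=130644 → min 130644.
Length 4: L₁..L₄: k=1: 0+130644+142·114·87=1539000; k=2: 1683552+54288+142·104·87=3022656; k=3: 168264+0+142·6·87=242388 → min 242388.
Optimal order: ((L₁ × (L₂ × L₃)) × L₄) with cost 242388.

242388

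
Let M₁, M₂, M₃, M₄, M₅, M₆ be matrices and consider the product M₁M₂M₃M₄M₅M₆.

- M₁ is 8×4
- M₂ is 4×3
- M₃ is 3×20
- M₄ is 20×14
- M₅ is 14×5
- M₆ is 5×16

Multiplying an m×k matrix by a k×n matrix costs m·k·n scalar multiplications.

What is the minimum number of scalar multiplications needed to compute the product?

1770

Adjacent pairs: M₁M₂ = 8·4·3 = 96; M₂M₃ = 4·3·20 = 240; M₃M₄ = 3·20·14 = 840; M₄M₅ = 20·14·5 = 1400; M₅M₆ = 14·5·16 = 1120.
Length 3: M₁..M₃: k=1: 0+240+8·4·20=880; k=2: 96+0+8·3·20=576 → min 576 | M₂..M₄: k=2: 0+840+4·3·14=1008; k=3: 240+0+4·20·14=1360 → min 1008 | M₃..M₅: k=3: 0+1400+3·20·5=1700; k=4: 840+0+3·14·5=1050 → min 1050 | M₄..M₆: k=4: 0+1120+20·14·16=5600; k=5: 1400+0+20·5·16=3000 → min 3000.
Length 4: M₁..M₄: k=1: 0+1008+8·4·14=1456; k=2: 96+840+8·3·14=1272; k=3: 576+0+8·20·14=2816 → min 1272 | M₂..M₅: k=2: 0+1050+4·3·5=1110; k=3: 240+1400+4·20·5=2040; k=4: 1008+0+4·14·5=1288 → min 1110 | M₃..M₆: k=3: 0+3000+3·20·16=3960; k=4: 840+1120+3·14·16=2632; k=5: 1050+0+3·5·16=1290 → min 1290.
Length 5: M₁..M₅: k=1: 0+1110+8·4·5=1270; k=2: 96+1050+8·3·5=1266; k=3: 576+1400+8·20·5=2776; k=4: 1272+0+8·14·5=1832 → min 1266 | M₂..M₆: k=2: 0+1290+4·3·16=1482; k=3: 240+3000+4·20·16=4520; k=4: 1008+1120+4·14·16=3024; k=5: 1110+0+4·5·16=1430 → min 1430.
Length 6: M₁..M₆: k=1: 0+1430+8·4·16=1942; k=2: 96+1290+8·3·16=1770; k=3: 576+3000+8·20·16=6136; k=4: 1272+1120+8·14·16=4184; k=5: 1266+0+8·5·16=1906 → min 1770.
Optimal order: ((M₁M₂)(((M₃M₄)M₅)M₆)) with cost 1770.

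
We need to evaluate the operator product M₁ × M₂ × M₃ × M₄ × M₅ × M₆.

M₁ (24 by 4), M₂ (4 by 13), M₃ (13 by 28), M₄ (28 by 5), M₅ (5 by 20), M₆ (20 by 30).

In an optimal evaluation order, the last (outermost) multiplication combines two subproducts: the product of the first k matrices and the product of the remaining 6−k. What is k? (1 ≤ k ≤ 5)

Adjacent pairs: M₁M₂ = 24·4·13 = 1248; M₂M₃ = 4·13·28 = 1456; M₃M₄ = 13·28·5 = 1820; M₄M₅ = 28·5·20 = 2800; M₅M₆ = 5·20·30 = 3000.
Length 3: M₁..M₃: k=1: 0+1456+24·4·28=4144; k=2: 1248+0+24·13·28=9984 → min 4144 | M₂..M₄: k=2: 0+1820+4·13·5=2080; k=3: 1456+0+4·28·5=2016 → min 2016 | M₃..M₅: k=3: 0+2800+13·28·20=10080; k=4: 1820+0+13·5·20=3120 → min 3120 | M₄..M₆: k=4: 0+3000+28·5·30=7200; k=5: 2800+0+28·20·30=19600 → min 7200.
Length 4: M₁..M₄: k=1: 0+2016+24·4·5=2496; k=2: 1248+1820+24·13·5=4628; k=3: 4144+0+24·28·5=7504 → min 2496 | M₂..M₅: k=2: 0+3120+4·13·20=4160; k=3: 1456+2800+4·28·20=6496; k=4: 2016+0+4·5·20=2416 → min 2416 | M₃..M₆: k=3: 0+7200+13·28·30=18120; k=4: 1820+3000+13·5·30=6770; k=5: 3120+0+13·20·30=10920 → min 6770.
Length 5: M₁..M₅: k=1: 0+2416+24·4·20=4336; k=2: 1248+3120+24·13·20=10608; k=3: 4144+2800+24·28·20=20384; k=4: 2496+0+24·5·20=4896 → min 4336 | M₂..M₆: k=2: 0+6770+4·13·30=8330; k=3: 1456+7200+4·28·30=12016; k=4: 2016+3000+4·5·30=5616; k=5: 2416+0+4·20·30=4816 → min 4816.
Top-level splits: k=1: (M₁..M₁)·(M₂..M₆) → 0+4816+24·4·30 = 7696; k=2: (M₁..M₂)·(M₃..M₆) → 1248+6770+24·13·30 = 17378; k=3: (M₁..M₃)·(M₄..M₆) → 4144+7200+24·28·30 = 31504; k=4: (M₁..M₄)·(M₅..M₆) → 2496+3000+24·5·30 = 9096; k=5: (M₁..M₅)·(M₆..M₆) → 4336+0+24·20·30 = 18736.
Best split is after M₁, i.e. k = 1.

1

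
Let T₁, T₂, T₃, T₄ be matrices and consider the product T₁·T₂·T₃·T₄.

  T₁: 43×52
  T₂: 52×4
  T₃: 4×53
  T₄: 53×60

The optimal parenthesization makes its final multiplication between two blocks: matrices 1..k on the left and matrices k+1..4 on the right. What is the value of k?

Adjacent pairs: T₁T₂ = 43·52·4 = 8944; T₂T₃ = 52·4·53 = 11024; T₃T₄ = 4·53·60 = 12720.
Length 3: T₁..T₃: k=1: 0+11024+43·52·53=129532; k=2: 8944+0+43·4·53=18060 → min 18060 | T₂..T₄: k=2: 0+12720+52·4·60=25200; k=3: 11024+0+52·53·60=176384 → min 25200.
Top-level splits: k=1: (T₁..T₁)·(T₂..T₄) → 0+25200+43·52·60 = 159360; k=2: (T₁..T₂)·(T₃..T₄) → 8944+12720+43·4·60 = 31984; k=3: (T₁..T₃)·(T₄..T₄) → 18060+0+43·53·60 = 154800.
Best split is after T₂, i.e. k = 2.

2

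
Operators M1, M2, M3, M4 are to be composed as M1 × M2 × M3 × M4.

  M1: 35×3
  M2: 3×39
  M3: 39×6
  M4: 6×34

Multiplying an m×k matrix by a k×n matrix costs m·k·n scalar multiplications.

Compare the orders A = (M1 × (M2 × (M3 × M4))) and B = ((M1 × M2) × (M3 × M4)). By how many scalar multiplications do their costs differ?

Order A = (M1 × (M2 × (M3 × M4))): (M3 × M4): 39×6 by 6×34 → 39×34, cost 39·6·34 = 7956; (M2 × (M3 × M4)): 3×39 by 39×34 → 3×34, cost 3·39·34 = 3978; cumulative 11934; (M1 × (M2 × (M3 × M4))): 35×3 by 3×34 → 35×34, cost 35·3·34 = 3570; cumulative 15504. Total 15504.
Order B = ((M1 × M2) × (M3 × M4)): (M1 × M2): 35×3 by 3×39 → 35×39, cost 35·3·39 = 4095; (M3 × M4): 39×6 by 6×34 → 39×34, cost 39·6·34 = 7956; ((M1 × M2) × (M3 × M4)): 35×39 by 39×34 → 35×34, cost 35·39·34 = 46410; cumulative 58461. Total 58461.
Difference: |15504 − 58461| = 42957.

42957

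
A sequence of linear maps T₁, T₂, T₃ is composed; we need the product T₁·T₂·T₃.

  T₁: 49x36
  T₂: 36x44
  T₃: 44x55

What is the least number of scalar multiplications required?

184140

Order (T₁·(T₂·T₃)): (T₂·T₃): 36×44 by 44×55 → 36×55, cost 36·44·55 = 87120; (T₁·(T₂·T₃)): 49×36 by 36×55 → 49×55, cost 49·36·55 = 97020; cumulative 184140. Total 184140.
Order ((T₁·T₂)·T₃): (T₁·T₂): 49×36 by 36×44 → 49×44, cost 49·36·44 = 77616; ((T₁·T₂)·T₃): 49×44 by 44×55 → 49×55, cost 49·44·55 = 118580; cumulative 196196. Total 196196.
Minimum: 184140.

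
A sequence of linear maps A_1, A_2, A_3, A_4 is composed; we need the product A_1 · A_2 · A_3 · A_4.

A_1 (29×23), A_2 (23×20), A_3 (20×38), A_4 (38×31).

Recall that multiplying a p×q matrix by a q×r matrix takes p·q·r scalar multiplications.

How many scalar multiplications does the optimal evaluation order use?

Adjacent pairs: A_1A_2 = 29·23·20 = 13340; A_2A_3 = 23·20·38 = 17480; A_3A_4 = 20·38·31 = 23560.
Length 3: A_1..A_3: k=1: 0+17480+29·23·38=42826; k=2: 13340+0+29·20·38=35380 → min 35380 | A_2..A_4: k=2: 0+23560+23·20·31=37820; k=3: 17480+0+23·38·31=44574 → min 37820.
Length 4: A_1..A_4: k=1: 0+37820+29·23·31=58497; k=2: 13340+23560+29·20·31=54880; k=3: 35380+0+29·38·31=69542 → min 54880.
Optimal order: ((A_1 · A_2) · (A_3 · A_4)) with cost 54880.

54880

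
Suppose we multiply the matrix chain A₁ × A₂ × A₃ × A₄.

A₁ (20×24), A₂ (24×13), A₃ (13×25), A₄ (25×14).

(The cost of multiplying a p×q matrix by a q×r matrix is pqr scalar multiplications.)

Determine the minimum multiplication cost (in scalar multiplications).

14430

Adjacent pairs: A₁A₂ = 20·24·13 = 6240; A₂A₃ = 24·13·25 = 7800; A₃A₄ = 13·25·14 = 4550.
Length 3: A₁..A₃: k=1: 0+7800+20·24·25=19800; k=2: 6240+0+20·13·25=12740 → min 12740 | A₂..A₄: k=2: 0+4550+24·13·14=8918; k=3: 7800+0+24·25·14=16200 → min 8918.
Length 4: A₁..A₄: k=1: 0+8918+20·24·14=15638; k=2: 6240+4550+20·13·14=14430; k=3: 12740+0+20·25·14=19740 → min 14430.
Optimal order: ((A₁ × A₂) × (A₃ × A₄)) with cost 14430.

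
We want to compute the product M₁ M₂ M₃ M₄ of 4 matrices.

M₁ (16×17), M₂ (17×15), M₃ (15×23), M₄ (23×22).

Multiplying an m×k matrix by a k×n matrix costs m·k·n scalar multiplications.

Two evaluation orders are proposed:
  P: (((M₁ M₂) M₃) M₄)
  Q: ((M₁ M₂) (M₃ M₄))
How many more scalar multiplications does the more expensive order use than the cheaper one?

746

Order P = (((M₁ M₂) M₃) M₄): (M₁ M₂): 16×17 by 17×15 → 16×15, cost 16·17·15 = 4080; ((M₁ M₂) M₃): 16×15 by 15×23 → 16×23, cost 16·15·23 = 5520; cumulative 9600; (((M₁ M₂) M₃) M₄): 16×23 by 23×22 → 16×22, cost 16·23·22 = 8096; cumulative 17696. Total 17696.
Order Q = ((M₁ M₂) (M₃ M₄)): (M₁ M₂): 16×17 by 17×15 → 16×15, cost 16·17·15 = 4080; (M₃ M₄): 15×23 by 23×22 → 15×22, cost 15·23·22 = 7590; ((M₁ M₂) (M₃ M₄)): 16×15 by 15×22 → 16×22, cost 16·15·22 = 5280; cumulative 16950. Total 16950.
Difference: |17696 − 16950| = 746.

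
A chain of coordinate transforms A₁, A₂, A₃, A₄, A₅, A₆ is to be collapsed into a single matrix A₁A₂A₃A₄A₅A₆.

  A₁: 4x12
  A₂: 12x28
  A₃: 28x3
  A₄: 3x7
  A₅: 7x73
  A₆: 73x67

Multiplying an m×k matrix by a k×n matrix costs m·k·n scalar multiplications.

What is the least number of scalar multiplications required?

Adjacent pairs: A₁A₂ = 4·12·28 = 1344; A₂A₃ = 12·28·3 = 1008; A₃A₄ = 28·3·7 = 588; A₄A₅ = 3·7·73 = 1533; A₅A₆ = 7·73·67 = 34237.
Length 3: A₁..A₃: k=1: 0+1008+4·12·3=1152; k=2: 1344+0+4·28·3=1680 → min 1152 | A₂..A₄: k=2: 0+588+12·28·7=2940; k=3: 1008+0+12·3·7=1260 → min 1260 | A₃..A₅: k=3: 0+1533+28·3·73=7665; k=4: 588+0+28·7·73=14896 → min 7665 | A₄..A₆: k=4: 0+34237+3·7·67=35644; k=5: 1533+0+3·73·67=16206 → min 16206.
Length 4: A₁..A₄: k=1: 0+1260+4·12·7=1596; k=2: 1344+588+4·28·7=2716; k=3: 1152+0+4·3·7=1236 → min 1236 | A₂..A₅: k=2: 0+7665+12·28·73=32193; k=3: 1008+1533+12·3·73=5169; k=4: 1260+0+12·7·73=7392 → min 5169 | A₃..A₆: k=3: 0+16206+28·3·67=21834; k=4: 588+34237+28·7·67=47957; k=5: 7665+0+28·73·67=144613 → min 21834.
Length 5: A₁..A₅: k=1: 0+5169+4·12·73=8673; k=2: 1344+7665+4·28·73=17185; k=3: 1152+1533+4·3·73=3561; k=4: 1236+0+4·7·73=3280 → min 3280 | A₂..A₆: k=2: 0+21834+12·28·67=44346; k=3: 1008+16206+12·3·67=19626; k=4: 1260+34237+12·7·67=41125; k=5: 5169+0+12·73·67=63861 → min 19626.
Length 6: A₁..A₆: k=1: 0+19626+4·12·67=22842; k=2: 1344+21834+4·28·67=30682; k=3: 1152+16206+4·3·67=18162; k=4: 1236+34237+4·7·67=37349; k=5: 3280+0+4·73·67=22844 → min 18162.
Optimal order: ((A₁(A₂A₃))((A₄A₅)A₆)) with cost 18162.

18162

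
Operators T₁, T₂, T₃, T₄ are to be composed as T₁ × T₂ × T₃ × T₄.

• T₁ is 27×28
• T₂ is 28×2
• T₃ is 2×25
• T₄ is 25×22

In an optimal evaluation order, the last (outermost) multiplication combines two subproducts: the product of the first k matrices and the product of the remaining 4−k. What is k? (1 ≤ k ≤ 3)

2

Adjacent pairs: T₁T₂ = 27·28·2 = 1512; T₂T₃ = 28·2·25 = 1400; T₃T₄ = 2·25·22 = 1100.
Length 3: T₁..T₃: k=1: 0+1400+27·28·25=20300; k=2: 1512+0+27·2·25=2862 → min 2862 | T₂..T₄: k=2: 0+1100+28·2·22=2332; k=3: 1400+0+28·25·22=16800 → min 2332.
Top-level splits: k=1: (T₁..T₁)·(T₂..T₄) → 0+2332+27·28·22 = 18964; k=2: (T₁..T₂)·(T₃..T₄) → 1512+1100+27·2·22 = 3800; k=3: (T₁..T₃)·(T₄..T₄) → 2862+0+27·25·22 = 17712.
Best split is after T₂, i.e. k = 2.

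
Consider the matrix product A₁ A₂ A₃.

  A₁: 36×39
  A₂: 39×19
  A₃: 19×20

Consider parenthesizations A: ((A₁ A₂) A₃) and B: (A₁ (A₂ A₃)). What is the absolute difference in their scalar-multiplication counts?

2544

Order A = ((A₁ A₂) A₃): (A₁ A₂): 36×39 by 39×19 → 36×19, cost 36·39·19 = 26676; ((A₁ A₂) A₃): 36×19 by 19×20 → 36×20, cost 36·19·20 = 13680; cumulative 40356. Total 40356.
Order B = (A₁ (A₂ A₃)): (A₂ A₃): 39×19 by 19×20 → 39×20, cost 39·19·20 = 14820; (A₁ (A₂ A₃)): 36×39 by 39×20 → 36×20, cost 36·39·20 = 28080; cumulative 42900. Total 42900.
Difference: |40356 − 42900| = 2544.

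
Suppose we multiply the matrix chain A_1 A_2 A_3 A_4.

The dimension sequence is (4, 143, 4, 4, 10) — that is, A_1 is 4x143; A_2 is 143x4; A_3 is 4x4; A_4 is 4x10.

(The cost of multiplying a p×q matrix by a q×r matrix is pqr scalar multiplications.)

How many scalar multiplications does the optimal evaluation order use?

2512

Adjacent pairs: A_1A_2 = 4·143·4 = 2288; A_2A_3 = 143·4·4 = 2288; A_3A_4 = 4·4·10 = 160.
Length 3: A_1..A_3: k=1: 0+2288+4·143·4=4576; k=2: 2288+0+4·4·4=2352 → min 2352 | A_2..A_4: k=2: 0+160+143·4·10=5880; k=3: 2288+0+143·4·10=8008 → min 5880.
Length 4: A_1..A_4: k=1: 0+5880+4·143·10=11600; k=2: 2288+160+4·4·10=2608; k=3: 2352+0+4·4·10=2512 → min 2512.
Optimal order: (((A_1 A_2) A_3) A_4) with cost 2512.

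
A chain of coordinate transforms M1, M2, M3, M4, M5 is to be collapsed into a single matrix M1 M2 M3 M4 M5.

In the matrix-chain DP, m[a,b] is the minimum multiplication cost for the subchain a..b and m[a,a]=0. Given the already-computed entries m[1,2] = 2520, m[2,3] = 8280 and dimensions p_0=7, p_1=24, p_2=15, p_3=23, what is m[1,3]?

4935

m[1,3] = min over k∈[1,2] of m[1,k]+m[k+1,3]+p_{0}·p_k·p_{3}.
k=1: 0 + 8280 + 7·24·23 = 12144; k=2: 2520 + 0 + 7·15·23 = 4935.
Minimum: 4935 at k=2.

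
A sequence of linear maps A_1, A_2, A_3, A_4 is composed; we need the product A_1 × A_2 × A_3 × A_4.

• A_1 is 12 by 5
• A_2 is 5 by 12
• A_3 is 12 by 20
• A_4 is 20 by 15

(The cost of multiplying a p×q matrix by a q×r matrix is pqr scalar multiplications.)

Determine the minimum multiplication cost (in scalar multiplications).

Adjacent pairs: A_1A_2 = 12·5·12 = 720; A_2A_3 = 5·12·20 = 1200; A_3A_4 = 12·20·15 = 3600.
Length 3: A_1..A_3: k=1: 0+1200+12·5·20=2400; k=2: 720+0+12·12·20=3600 → min 2400 | A_2..A_4: k=2: 0+3600+5·12·15=4500; k=3: 1200+0+5·20·15=2700 → min 2700.
Length 4: A_1..A_4: k=1: 0+2700+12·5·15=3600; k=2: 720+3600+12·12·15=6480; k=3: 2400+0+12·20·15=6000 → min 3600.
Optimal order: (A_1 × ((A_2 × A_3) × A_4)) with cost 3600.

3600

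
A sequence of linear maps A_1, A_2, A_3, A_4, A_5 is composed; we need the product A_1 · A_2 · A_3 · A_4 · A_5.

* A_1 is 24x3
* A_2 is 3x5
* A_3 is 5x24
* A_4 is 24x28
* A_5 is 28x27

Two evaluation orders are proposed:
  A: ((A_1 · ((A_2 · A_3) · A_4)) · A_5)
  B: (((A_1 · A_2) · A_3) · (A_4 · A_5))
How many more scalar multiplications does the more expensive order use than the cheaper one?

14400

Order A = ((A_1 · ((A_2 · A_3) · A_4)) · A_5): (A_2 · A_3): 3×5 by 5×24 → 3×24, cost 3·5·24 = 360; ((A_2 · A_3) · A_4): 3×24 by 24×28 → 3×28, cost 3·24·28 = 2016; cumulative 2376; (A_1 · ((A_2 · A_3) · A_4)): 24×3 by 3×28 → 24×28, cost 24·3·28 = 2016; cumulative 4392; ((A_1 · ((A_2 · A_3) · A_4)) · A_5): 24×28 by 28×27 → 24×27, cost 24·28·27 = 18144; cumulative 22536. Total 22536.
Order B = (((A_1 · A_2) · A_3) · (A_4 · A_5)): (A_1 · A_2): 24×3 by 3×5 → 24×5, cost 24·3·5 = 360; ((A_1 · A_2) · A_3): 24×5 by 5×24 → 24×24, cost 24·5·24 = 2880; cumulative 3240; (A_4 · A_5): 24×28 by 28×27 → 24×27, cost 24·28·27 = 18144; (((A_1 · A_2) · A_3) · (A_4 · A_5)): 24×24 by 24×27 → 24×27, cost 24·24·27 = 15552; cumulative 36936. Total 36936.
Difference: |22536 − 36936| = 14400.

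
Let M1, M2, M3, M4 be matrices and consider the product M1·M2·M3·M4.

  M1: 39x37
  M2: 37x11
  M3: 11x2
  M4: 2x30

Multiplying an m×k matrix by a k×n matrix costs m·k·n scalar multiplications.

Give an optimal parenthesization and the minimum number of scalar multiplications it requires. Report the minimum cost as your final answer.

Adjacent pairs: M1M2 = 39·37·11 = 15873; M2M3 = 37·11·2 = 814; M3M4 = 11·2·30 = 660.
Length 3: M1..M3: k=1: 0+814+39·37·2=3700; k=2: 15873+0+39·11·2=16731 → min 3700 | M2..M4: k=2: 0+660+37·11·30=12870; k=3: 814+0+37·2·30=3034 → min 3034.
Length 4: M1..M4: k=1: 0+3034+39·37·30=46324; k=2: 15873+660+39·11·30=29403; k=3: 3700+0+39·2·30=6040 → min 6040.
Optimal parenthesization: ((M1·(M2·M3))·M4) with cost 6040.

6040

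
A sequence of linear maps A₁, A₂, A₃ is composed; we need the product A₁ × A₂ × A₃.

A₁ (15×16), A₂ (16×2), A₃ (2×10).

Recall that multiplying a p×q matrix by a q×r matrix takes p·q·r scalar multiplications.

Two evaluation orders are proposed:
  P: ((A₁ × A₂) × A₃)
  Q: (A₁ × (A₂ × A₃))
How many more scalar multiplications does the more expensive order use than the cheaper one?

1940

Order P = ((A₁ × A₂) × A₃): (A₁ × A₂): 15×16 by 16×2 → 15×2, cost 15·16·2 = 480; ((A₁ × A₂) × A₃): 15×2 by 2×10 → 15×10, cost 15·2·10 = 300; cumulative 780. Total 780.
Order Q = (A₁ × (A₂ × A₃)): (A₂ × A₃): 16×2 by 2×10 → 16×10, cost 16·2·10 = 320; (A₁ × (A₂ × A₃)): 15×16 by 16×10 → 15×10, cost 15·16·10 = 2400; cumulative 2720. Total 2720.
Difference: |780 − 2720| = 1940.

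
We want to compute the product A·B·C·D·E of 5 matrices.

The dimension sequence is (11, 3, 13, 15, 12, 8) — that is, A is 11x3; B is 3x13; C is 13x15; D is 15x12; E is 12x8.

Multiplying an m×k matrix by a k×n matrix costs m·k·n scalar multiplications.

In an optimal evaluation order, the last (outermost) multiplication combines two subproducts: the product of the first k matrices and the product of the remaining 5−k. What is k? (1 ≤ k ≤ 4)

Adjacent pairs: AB = 11·3·13 = 429; BC = 3·13·15 = 585; CD = 13·15·12 = 2340; DE = 15·12·8 = 1440.
Length 3: A..C: k=1: 0+585+11·3·15=1080; k=2: 429+0+11·13·15=2574 → min 1080 | B..D: k=2: 0+2340+3·13·12=2808; k=3: 585+0+3·15·12=1125 → min 1125 | C..E: k=3: 0+1440+13·15·8=3000; k=4: 2340+0+13·12·8=3588 → min 3000.
Length 4: A..D: k=1: 0+1125+11·3·12=1521; k=2: 429+2340+11·13·12=4485; k=3: 1080+0+11·15·12=3060 → min 1521 | B..E: k=2: 0+3000+3·13·8=3312; k=3: 585+1440+3·15·8=2385; k=4: 1125+0+3·12·8=1413 → min 1413.
Top-level splits: k=1: (A..A)·(B..E) → 0+1413+11·3·8 = 1677; k=2: (A..B)·(C..E) → 429+3000+11·13·8 = 4573; k=3: (A..C)·(D..E) → 1080+1440+11·15·8 = 3840; k=4: (A..D)·(E..E) → 1521+0+11·12·8 = 2577.
Best split is after A, i.e. k = 1.

1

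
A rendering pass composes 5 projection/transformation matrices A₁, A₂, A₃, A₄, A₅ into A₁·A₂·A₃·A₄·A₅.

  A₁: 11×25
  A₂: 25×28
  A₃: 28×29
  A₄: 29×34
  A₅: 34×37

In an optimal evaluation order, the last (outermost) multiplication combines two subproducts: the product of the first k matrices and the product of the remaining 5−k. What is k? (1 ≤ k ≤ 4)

4

Adjacent pairs: A₁A₂ = 11·25·28 = 7700; A₂A₃ = 25·28·29 = 20300; A₃A₄ = 28·29·34 = 27608; A₄A₅ = 29·34·37 = 36482.
Length 3: A₁..A₃: k=1: 0+20300+11·25·29=28275; k=2: 7700+0+11·28·29=16632 → min 16632 | A₂..A₄: k=2: 0+27608+25·28·34=51408; k=3: 20300+0+25·29·34=44950 → min 44950 | A₃..A₅: k=3: 0+36482+28·29·37=66526; k=4: 27608+0+28·34·37=62832 → min 62832.
Length 4: A₁..A₄: k=1: 0+44950+11·25·34=54300; k=2: 7700+27608+11·28·34=45780; k=3: 16632+0+11·29·34=27478 → min 27478 | A₂..A₅: k=2: 0+62832+25·28·37=88732; k=3: 20300+36482+25·29·37=83607; k=4: 44950+0+25·34·37=76400 → min 76400.
Top-level splits: k=1: (A₁..A₁)·(A₂..A₅) → 0+76400+11·25·37 = 86575; k=2: (A₁..A₂)·(A₃..A₅) → 7700+62832+11·28·37 = 81928; k=3: (A₁..A₃)·(A₄..A₅) → 16632+36482+11·29·37 = 64917; k=4: (A₁..A₄)·(A₅..A₅) → 27478+0+11·34·37 = 41316.
Best split is after A₄, i.e. k = 4.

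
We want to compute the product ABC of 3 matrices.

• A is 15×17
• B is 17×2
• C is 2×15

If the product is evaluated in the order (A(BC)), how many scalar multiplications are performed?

4335

(BC): 17×2 by 2×15 → 17×15, cost 17·2·15 = 510
(A(BC)): 15×17 by 17×15 → 15×15, cost 15·17·15 = 3825; cumulative 4335
Total: 4335 scalar multiplications.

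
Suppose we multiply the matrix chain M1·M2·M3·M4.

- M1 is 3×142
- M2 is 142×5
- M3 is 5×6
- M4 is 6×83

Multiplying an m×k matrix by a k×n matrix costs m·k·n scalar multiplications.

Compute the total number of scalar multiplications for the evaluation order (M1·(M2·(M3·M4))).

(M3·M4): 5×6 by 6×83 → 5×83, cost 5·6·83 = 2490
(M2·(M3·M4)): 142×5 by 5×83 → 142×83, cost 142·5·83 = 58930; cumulative 61420
(M1·(M2·(M3·M4))): 3×142 by 142×83 → 3×83, cost 3·142·83 = 35358; cumulative 96778
Total: 96778 scalar multiplications.

96778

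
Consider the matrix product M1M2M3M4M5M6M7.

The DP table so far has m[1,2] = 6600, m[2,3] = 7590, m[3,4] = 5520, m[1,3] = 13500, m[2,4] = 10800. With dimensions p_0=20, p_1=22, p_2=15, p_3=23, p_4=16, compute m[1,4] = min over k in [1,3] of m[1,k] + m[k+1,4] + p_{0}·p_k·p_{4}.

m[1,4] = min over k∈[1,3] of m[1,k]+m[k+1,4]+p_{0}·p_k·p_{4}.
k=1: 0 + 10800 + 20·22·16 = 17840; k=2: 6600 + 5520 + 20·15·16 = 16920; k=3: 13500 + 0 + 20·23·16 = 20860.
Minimum: 16920 at k=2.

16920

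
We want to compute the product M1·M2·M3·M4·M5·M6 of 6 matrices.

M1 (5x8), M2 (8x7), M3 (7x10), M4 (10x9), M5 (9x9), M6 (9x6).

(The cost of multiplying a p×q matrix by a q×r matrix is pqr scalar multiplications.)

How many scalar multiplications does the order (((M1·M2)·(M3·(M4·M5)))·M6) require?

2305

(M1·M2): 5×8 by 8×7 → 5×7, cost 5·8·7 = 280
(M4·M5): 10×9 by 9×9 → 10×9, cost 10·9·9 = 810
(M3·(M4·M5)): 7×10 by 10×9 → 7×9, cost 7·10·9 = 630; cumulative 1440
((M1·M2)·(M3·(M4·M5))): 5×7 by 7×9 → 5×9, cost 5·7·9 = 315; cumulative 2035
(((M1·M2)·(M3·(M4·M5)))·M6): 5×9 by 9×6 → 5×6, cost 5·9·6 = 270; cumulative 2305
Total: 2305 scalar multiplications.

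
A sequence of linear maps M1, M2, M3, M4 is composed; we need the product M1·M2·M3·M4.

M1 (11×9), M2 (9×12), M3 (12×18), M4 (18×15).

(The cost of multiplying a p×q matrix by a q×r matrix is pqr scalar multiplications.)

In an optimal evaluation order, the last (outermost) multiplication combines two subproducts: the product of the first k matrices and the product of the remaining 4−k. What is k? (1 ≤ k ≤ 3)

Adjacent pairs: M1M2 = 11·9·12 = 1188; M2M3 = 9·12·18 = 1944; M3M4 = 12·18·15 = 3240.
Length 3: M1..M3: k=1: 0+1944+11·9·18=3726; k=2: 1188+0+11·12·18=3564 → min 3564 | M2..M4: k=2: 0+3240+9·12·15=4860; k=3: 1944+0+9·18·15=4374 → min 4374.
Top-level splits: k=1: (M1..M1)·(M2..M4) → 0+4374+11·9·15 = 5859; k=2: (M1..M2)·(M3..M4) → 1188+3240+11·12·15 = 6408; k=3: (M1..M3)·(M4..M4) → 3564+0+11·18·15 = 6534.
Best split is after M1, i.e. k = 1.

1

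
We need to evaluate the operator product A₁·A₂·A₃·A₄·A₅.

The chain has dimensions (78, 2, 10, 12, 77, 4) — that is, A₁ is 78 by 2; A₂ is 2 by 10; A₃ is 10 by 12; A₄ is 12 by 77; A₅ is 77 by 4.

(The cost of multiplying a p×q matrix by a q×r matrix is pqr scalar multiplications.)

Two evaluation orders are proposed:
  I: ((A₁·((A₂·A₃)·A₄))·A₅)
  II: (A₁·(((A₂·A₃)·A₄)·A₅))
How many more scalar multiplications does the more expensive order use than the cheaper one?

34796

Order I = ((A₁·((A₂·A₃)·A₄))·A₅): (A₂·A₃): 2×10 by 10×12 → 2×12, cost 2·10·12 = 240; ((A₂·A₃)·A₄): 2×12 by 12×77 → 2×77, cost 2·12·77 = 1848; cumulative 2088; (A₁·((A₂·A₃)·A₄)): 78×2 by 2×77 → 78×77, cost 78·2·77 = 12012; cumulative 14100; ((A₁·((A₂·A₃)·A₄))·A₅): 78×77 by 77×4 → 78×4, cost 78·77·4 = 24024; cumulative 38124. Total 38124.
Order II = (A₁·(((A₂·A₃)·A₄)·A₅)): (A₂·A₃): 2×10 by 10×12 → 2×12, cost 2·10·12 = 240; ((A₂·A₃)·A₄): 2×12 by 12×77 → 2×77, cost 2·12·77 = 1848; cumulative 2088; (((A₂·A₃)·A₄)·A₅): 2×77 by 77×4 → 2×4, cost 2·77·4 = 616; cumulative 2704; (A₁·(((A₂·A₃)·A₄)·A₅)): 78×2 by 2×4 → 78×4, cost 78·2·4 = 624; cumulative 3328. Total 3328.
Difference: |38124 − 3328| = 34796.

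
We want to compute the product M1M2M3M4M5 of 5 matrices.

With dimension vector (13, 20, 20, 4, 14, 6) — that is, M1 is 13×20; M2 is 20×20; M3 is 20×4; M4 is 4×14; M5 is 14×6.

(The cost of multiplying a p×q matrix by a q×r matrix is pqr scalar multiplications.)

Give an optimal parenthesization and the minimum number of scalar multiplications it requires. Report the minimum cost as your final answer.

Adjacent pairs: M1M2 = 13·20·20 = 5200; M2M3 = 20·20·4 = 1600; M3M4 = 20·4·14 = 1120; M4M5 = 4·14·6 = 336.
Length 3: M1..M3: k=1: 0+1600+13·20·4=2640; k=2: 5200+0+13·20·4=6240 → min 2640 | M2..M4: k=2: 0+1120+20·20·14=6720; k=3: 1600+0+20·4·14=2720 → min 2720 | M3..M5: k=3: 0+336+20·4·6=816; k=4: 1120+0+20·14·6=2800 → min 816.
Length 4: M1..M4: k=1: 0+2720+13·20·14=6360; k=2: 5200+1120+13·20·14=9960; k=3: 2640+0+13·4·14=3368 → min 3368 | M2..M5: k=2: 0+816+20·20·6=3216; k=3: 1600+336+20·4·6=2416; k=4: 2720+0+20·14·6=4400 → min 2416.
Length 5: M1..M5: k=1: 0+2416+13·20·6=3976; k=2: 5200+816+13·20·6=7576; k=3: 2640+336+13·4·6=3288; k=4: 3368+0+13·14·6=4460 → min 3288.
Optimal parenthesization: ((M1(M2M3))(M4M5)) with cost 3288.

3288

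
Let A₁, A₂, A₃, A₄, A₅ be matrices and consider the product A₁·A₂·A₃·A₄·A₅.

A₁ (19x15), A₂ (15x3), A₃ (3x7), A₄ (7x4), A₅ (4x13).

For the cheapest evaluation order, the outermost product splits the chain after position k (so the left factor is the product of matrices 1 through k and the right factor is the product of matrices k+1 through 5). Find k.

2

Adjacent pairs: A₁A₂ = 19·15·3 = 855; A₂A₃ = 15·3·7 = 315; A₃A₄ = 3·7·4 = 84; A₄A₅ = 7·4·13 = 364.
Length 3: A₁..A₃: k=1: 0+315+19·15·7=2310; k=2: 855+0+19·3·7=1254 → min 1254 | A₂..A₄: k=2: 0+84+15·3·4=264; k=3: 315+0+15·7·4=735 → min 264 | A₃..A₅: k=3: 0+364+3·7·13=637; k=4: 84+0+3·4·13=240 → min 240.
Length 4: A₁..A₄: k=1: 0+264+19·15·4=1404; k=2: 855+84+19·3·4=1167; k=3: 1254+0+19·7·4=1786 → min 1167 | A₂..A₅: k=2: 0+240+15·3·13=825; k=3: 315+364+15·7·13=2044; k=4: 264+0+15·4·13=1044 → min 825.
Top-level splits: k=1: (A₁..A₁)·(A₂..A₅) → 0+825+19·15·13 = 4530; k=2: (A₁..A₂)·(A₃..A₅) → 855+240+19·3·13 = 1836; k=3: (A₁..A₃)·(A₄..A₅) → 1254+364+19·7·13 = 3347; k=4: (A₁..A₄)·(A₅..A₅) → 1167+0+19·4·13 = 2155.
Best split is after A₂, i.e. k = 2.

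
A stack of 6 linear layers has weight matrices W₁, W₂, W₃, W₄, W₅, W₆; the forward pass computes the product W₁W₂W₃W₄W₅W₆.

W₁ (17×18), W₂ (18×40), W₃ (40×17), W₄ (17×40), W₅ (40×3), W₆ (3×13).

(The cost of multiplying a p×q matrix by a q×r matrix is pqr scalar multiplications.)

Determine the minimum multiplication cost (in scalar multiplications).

7821

Adjacent pairs: W₁W₂ = 17·18·40 = 12240; W₂W₃ = 18·40·17 = 12240; W₃W₄ = 40·17·40 = 27200; W₄W₅ = 17·40·3 = 2040; W₅W₆ = 40·3·13 = 1560.
Length 3: W₁..W₃: k=1: 0+12240+17·18·17=17442; k=2: 12240+0+17·40·17=23800 → min 17442 | W₂..W₄: k=2: 0+27200+18·40·40=56000; k=3: 12240+0+18·17·40=24480 → min 24480 | W₃..W₅: k=3: 0+2040+40·17·3=4080; k=4: 27200+0+40·40·3=32000 → min 4080 | W₄..W₆: k=4: 0+1560+17·40·13=10400; k=5: 2040+0+17·3·13=2703 → min 2703.
Length 4: W₁..W₄: k=1: 0+24480+17·18·40=36720; k=2: 12240+27200+17·40·40=66640; k=3: 17442+0+17·17·40=29002 → min 29002 | W₂..W₅: k=2: 0+4080+18·40·3=6240; k=3: 12240+2040+18·17·3=15198; k=4: 24480+0+18·40·3=26640 → min 6240 | W₃..W₆: k=3: 0+2703+40·17·13=11543; k=4: 27200+1560+40·40·13=49560; k=5: 4080+0+40·3·13=5640 → min 5640.
Length 5: W₁..W₅: k=1: 0+6240+17·18·3=7158; k=2: 12240+4080+17·40·3=18360; k=3: 17442+2040+17·17·3=20349; k=4: 29002+0+17·40·3=31042 → min 7158 | W₂..W₆: k=2: 0+5640+18·40·13=15000; k=3: 12240+2703+18·17·13=18921; k=4: 24480+1560+18·40·13=35400; k=5: 6240+0+18·3·13=6942 → min 6942.
Length 6: W₁..W₆: k=1: 0+6942+17·18·13=10920; k=2: 12240+5640+17·40·13=26720; k=3: 17442+2703+17·17·13=23902; k=4: 29002+1560+17·40·13=39402; k=5: 7158+0+17·3·13=7821 → min 7821.
Optimal order: ((W₁(W₂(W₃(W₄W₅))))W₆) with cost 7821.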